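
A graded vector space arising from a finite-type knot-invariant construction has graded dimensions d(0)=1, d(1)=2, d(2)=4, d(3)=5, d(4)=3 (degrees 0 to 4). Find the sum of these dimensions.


Total dimension = d(0) + d(1) + ... + d(4)
= 1 + 2 + 4 + 5 + 3
= 15

15


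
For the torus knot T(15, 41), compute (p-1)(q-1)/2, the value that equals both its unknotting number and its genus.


For a torus knot T(p,q), both the unknotting number and genus equal (p-1)(q-1)/2.
= (15-1)(41-1)/2
= 14*40/2
= 560/2 = 280

280


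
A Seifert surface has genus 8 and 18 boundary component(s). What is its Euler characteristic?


chi = 2 - 2g - b
= 2 - 2*8 - 18
= 2 - 16 - 18 = -32

-32


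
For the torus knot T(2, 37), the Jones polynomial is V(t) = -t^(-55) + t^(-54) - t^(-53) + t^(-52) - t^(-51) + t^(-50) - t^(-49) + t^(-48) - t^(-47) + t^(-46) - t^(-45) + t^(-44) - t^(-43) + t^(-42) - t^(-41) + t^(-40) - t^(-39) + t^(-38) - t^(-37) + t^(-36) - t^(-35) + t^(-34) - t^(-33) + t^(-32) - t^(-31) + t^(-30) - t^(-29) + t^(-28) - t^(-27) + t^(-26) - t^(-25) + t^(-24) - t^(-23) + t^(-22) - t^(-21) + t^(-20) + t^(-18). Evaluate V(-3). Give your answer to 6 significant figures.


Substituting t = -3 into V(t) = -t^(-55) + t^(-54) - t^(-53) + t^(-52) - t^(-51) + t^(-50) - t^(-49) + t^(-48) - t^(-47) + t^(-46) - t^(-45) + t^(-44) - t^(-43) + t^(-42) - t^(-41) + t^(-40) - t^(-39) + t^(-38) - t^(-37) + t^(-36) - t^(-35) + t^(-34) - t^(-33) + t^(-32) - t^(-31) + t^(-30) - t^(-29) + t^(-28) - t^(-27) + t^(-26) - t^(-25) + t^(-24) - t^(-23) + t^(-22) - t^(-21) + t^(-20) + t^(-18):
  (-)t^(-55) = 5.73233e-27
  (+)t^(-54) = 1.7197e-26
  (-)t^(-53) = 5.15909e-26
  (+)t^(-52) = 1.54773e-25
  (-)t^(-51) = 4.64319e-25
  (+)t^(-50) = 1.39296e-24
  (-)t^(-49) = 4.17887e-24
  (+)t^(-48) = 1.25366e-23
  (-)t^(-47) = 3.76098e-23
  (+)t^(-46) = 1.12829e-22
  (-)t^(-45) = 3.38488e-22
  (+)t^(-44) = 1.01546e-21
  (-)t^(-43) = 3.04639e-21
  (+)t^(-42) = 9.13918e-21
  (-)t^(-41) = 2.74175e-20
  (+)t^(-40) = 8.22526e-20
  (-)t^(-39) = 2.46758e-19
  (+)t^(-38) = 7.40274e-19
  (-)t^(-37) = 2.22082e-18
  (+)t^(-36) = 6.66246e-18
  (-)t^(-35) = 1.99874e-17
  (+)t^(-34) = 5.99622e-17
  (-)t^(-33) = 1.79887e-16
  (+)t^(-32) = 5.3966e-16
  (-)t^(-31) = 1.61898e-15
  (+)t^(-30) = 4.85694e-15
  (-)t^(-29) = 1.45708e-14
  (+)t^(-28) = 4.37124e-14
  (-)t^(-27) = 1.31137e-13
  (+)t^(-26) = 3.93412e-13
  (-)t^(-25) = 1.18024e-12
  (+)t^(-24) = 3.54071e-12
  (-)t^(-23) = 1.06221e-11
  (+)t^(-22) = 3.18664e-11
  (-)t^(-21) = 9.55991e-11
  (+)t^(-20) = 2.86797e-10
  (+)t^(-18) = 2.58117e-09
Sum = (5.73233e-27) + (1.7197e-26) + (5.15909e-26) + (1.54773e-25) + (4.64319e-25) + (1.39296e-24) + (4.17887e-24) + (1.25366e-23) + (3.76098e-23) + (1.12829e-22) + (3.38488e-22) + (1.01546e-21) + (3.04639e-21) + (9.13918e-21) + (2.74175e-20) + (8.22526e-20) + (2.46758e-19) + (7.40274e-19) + (2.22082e-18) + (6.66246e-18) + (1.99874e-17) + (5.99622e-17) + (1.79887e-16) + (5.3966e-16) + (1.61898e-15) + (4.85694e-15) + (1.45708e-14) + (4.37124e-14) + (1.31137e-13) + (3.93412e-13) + (1.18024e-12) + (3.54071e-12) + (1.06221e-11) + (3.18664e-11) + (9.55991e-11) + (2.86797e-10) + (2.58117e-09)
= 3.01137059e-09
Rounded to 6 significant figures: 3.01137e-09

3.01137e-09


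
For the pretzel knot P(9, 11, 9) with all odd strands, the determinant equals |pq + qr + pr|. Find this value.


Step 1: Compute pq + qr + pr.
pq = 9*11 = 99
qr = 11*9 = 99
pr = 9*9 = 81
pq + qr + pr = 99 + 99 + 81 = 279
Step 2: Take absolute value.
det(P(9,11,9)) = |279| = 279

279


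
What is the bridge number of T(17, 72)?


The bridge number of T(p,q) is min(p,q).
min(17, 72) = 17

17


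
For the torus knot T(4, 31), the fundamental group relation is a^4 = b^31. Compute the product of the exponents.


The relation is a^4 = b^31.
Product of exponents = 4 * 31
= 124

124


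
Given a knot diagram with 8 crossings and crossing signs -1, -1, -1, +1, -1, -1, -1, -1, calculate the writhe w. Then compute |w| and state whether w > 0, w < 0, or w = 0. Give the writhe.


Step 1: Count positive crossings (+1).
Positive crossings: 1
Step 2: Count negative crossings (-1).
Negative crossings: 7
Step 3: Writhe = (positive) - (negative)
w = 1 - 7 = -6
Step 4: |w| = 6, and w is negative

-6


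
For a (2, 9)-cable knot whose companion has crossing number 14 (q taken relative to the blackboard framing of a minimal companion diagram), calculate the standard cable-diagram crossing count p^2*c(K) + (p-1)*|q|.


Step 1: Each of the c(K) crossings of the companion diagram becomes p*p = p^2 crossings among the p parallel strands, and each of the |q| twists s_1 s_2 ... s_(p-1) adds (p-1) crossings.
  Crossings = p^2 * c(K) + (p-1)*|q|
Step 2: = 2^2 * 14 + (2-1)*9
Step 3: = 4*14 + 1*9
Step 4: = 56 + 9 = 65

65


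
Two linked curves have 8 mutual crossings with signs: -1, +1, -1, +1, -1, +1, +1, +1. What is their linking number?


Step 1: Count positive crossings: 5
Step 2: Count negative crossings: 3
Step 3: Sum of signs = 5 - 3 = 2
Step 4: Linking number = sum/2 = 2/2 = 1

1


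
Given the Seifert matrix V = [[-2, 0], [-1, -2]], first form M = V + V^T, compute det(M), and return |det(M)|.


Step 1: Form V + V^T where V = [[-2, 0], [-1, -2]]
  V^T = [[-2, -1], [0, -2]]
  V + V^T = [[-4, -1], [-1, -4]]
Step 2: det(V + V^T) = (-4)*(-4) - (-1)*(-1)
  = 16 - 1 = 15
Step 3: Knot determinant = |det(V + V^T)| = |15| = 15

15


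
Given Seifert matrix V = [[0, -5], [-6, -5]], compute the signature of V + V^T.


Step 1: V + V^T = [[0, -11], [-11, -10]]
Step 2: trace = -10, det = -121
Step 3: Discriminant = (-10)^2 - 4*(-121) = 584
Step 4: Eigenvalues: 7.08305, -17.083
Step 5: Signature = (# positive eigenvalues) - (# negative eigenvalues) = 0

0


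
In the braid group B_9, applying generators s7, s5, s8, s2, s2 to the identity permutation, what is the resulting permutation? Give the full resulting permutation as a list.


Starting with identity [1, 2, 3, 4, 5, 6, 7, 8, 9].
Apply generators in sequence:
  After s7: [1, 2, 3, 4, 5, 6, 8, 7, 9]
  After s5: [1, 2, 3, 4, 6, 5, 8, 7, 9]
  After s8: [1, 2, 3, 4, 6, 5, 8, 9, 7]
  After s2: [1, 3, 2, 4, 6, 5, 8, 9, 7]
  After s2: [1, 2, 3, 4, 6, 5, 8, 9, 7]
Final permutation: [1, 2, 3, 4, 6, 5, 8, 9, 7]

[1, 2, 3, 4, 6, 5, 8, 9, 7]


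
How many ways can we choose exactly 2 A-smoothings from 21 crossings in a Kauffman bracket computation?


We choose which 2 of 21 crossings get A-smoothings.
C(21, 2) = 21! / (2! * 19!)
= 210

210


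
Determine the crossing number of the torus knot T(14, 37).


For a torus knot T(p, q) with gcd(p,q)=1,
the crossing number is min(p*(q-1), q*(p-1)).
p*(q-1) = 14*36 = 504
q*(p-1) = 37*13 = 481
min(504, 481) = 481

481


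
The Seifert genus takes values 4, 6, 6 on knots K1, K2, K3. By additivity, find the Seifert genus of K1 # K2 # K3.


The Seifert genus is additive under connected sum.
Seifert genus(K1 # K2 # K3) = (4) + (6) + (6)
= 16

16


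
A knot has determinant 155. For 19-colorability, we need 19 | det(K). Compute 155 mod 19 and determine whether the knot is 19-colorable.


Step 1: A knot is p-colorable if and only if p divides its determinant.
Step 2: Compute 155 mod 19.
155 = 8 * 19 + 3
Step 3: 155 mod 19 = 3
Step 4: The knot is 19-colorable: no

3


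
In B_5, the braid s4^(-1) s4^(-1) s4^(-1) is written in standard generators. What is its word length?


The word length counts the number of generators (including inverses).
Listing each generator: s4^(-1), s4^(-1), s4^(-1)
There are 3 generators in this braid word.

3


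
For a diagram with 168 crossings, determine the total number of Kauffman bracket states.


Each crossing contributes 2 choices (A-smoothing or B-smoothing).
Total states = 2^168 = 374144419156711147060143317175368453031918731001856

374144419156711147060143317175368453031918731001856


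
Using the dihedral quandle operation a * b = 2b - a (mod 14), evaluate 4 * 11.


4 * 11 = 2*11 - 4 mod 14
= 22 - 4 mod 14
= 18 mod 14 = 4

4


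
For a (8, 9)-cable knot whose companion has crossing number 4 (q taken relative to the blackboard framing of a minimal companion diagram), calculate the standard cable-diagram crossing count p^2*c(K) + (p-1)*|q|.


Step 1: Each of the c(K) crossings of the companion diagram becomes p*p = p^2 crossings among the p parallel strands, and each of the |q| twists s_1 s_2 ... s_(p-1) adds (p-1) crossings.
  Crossings = p^2 * c(K) + (p-1)*|q|
Step 2: = 8^2 * 4 + (8-1)*9
Step 3: = 64*4 + 7*9
Step 4: = 256 + 63 = 319

319


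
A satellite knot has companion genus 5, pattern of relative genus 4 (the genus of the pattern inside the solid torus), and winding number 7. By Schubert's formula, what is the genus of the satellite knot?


Schubert: g(satellite) = g_rel(pattern) + |winding| * g(companion),
where g_rel(pattern) is the genus of the pattern relative to the solid torus.
= 4 + 7 * 5
= 4 + 35 = 39

39


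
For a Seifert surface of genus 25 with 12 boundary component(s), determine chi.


chi = 2 - 2g - b
= 2 - 2*25 - 12
= 2 - 50 - 12 = -60

-60


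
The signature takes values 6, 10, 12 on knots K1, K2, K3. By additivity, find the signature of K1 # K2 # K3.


The signature is additive under connected sum.
signature(K1 # K2 # K3) = (6) + (10) + (12)
= 28

28


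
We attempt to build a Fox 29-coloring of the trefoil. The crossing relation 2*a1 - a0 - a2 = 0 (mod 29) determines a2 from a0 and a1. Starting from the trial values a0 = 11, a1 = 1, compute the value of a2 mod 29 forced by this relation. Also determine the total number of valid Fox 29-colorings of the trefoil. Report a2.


Step 1: Apply the given crossing relation 2*a1 - a0 - a2 = 0 (mod 29).
  a2 = 2*a1 - a0 mod 29
  a2 = 2*1 - 11 mod 29
  a2 = 2 - 11 mod 29
  a2 = -9 mod 29 = 20
Step 2: The trefoil has determinant 3.
  Number of Fox p-colorings (p prime) is p^2 if p = 3, else p.
  Since 29 does not divide 3, only trivial (constant) colorings exist.
  (So the trial a0 = 11, a1 = 1 with a0 != a1 does NOT extend to a valid coloring of the whole trefoil: the other two crossing relations require 3*(a1 - a0) = 0 (mod 29), which fails.)
  Total colorings = 29
Step 3: a2 = 20, total Fox 29-colorings = 29

20


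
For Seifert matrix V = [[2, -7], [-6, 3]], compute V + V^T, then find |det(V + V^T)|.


Step 1: Form V + V^T where V = [[2, -7], [-6, 3]]
  V^T = [[2, -6], [-7, 3]]
  V + V^T = [[4, -13], [-13, 6]]
Step 2: det(V + V^T) = 4*6 - (-13)*(-13)
  = 24 - 169 = -145
Step 3: Knot determinant = |det(V + V^T)| = |-145| = 145

145


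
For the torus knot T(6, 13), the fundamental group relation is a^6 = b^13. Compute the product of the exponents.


The relation is a^6 = b^13.
Product of exponents = 6 * 13
= 78

78


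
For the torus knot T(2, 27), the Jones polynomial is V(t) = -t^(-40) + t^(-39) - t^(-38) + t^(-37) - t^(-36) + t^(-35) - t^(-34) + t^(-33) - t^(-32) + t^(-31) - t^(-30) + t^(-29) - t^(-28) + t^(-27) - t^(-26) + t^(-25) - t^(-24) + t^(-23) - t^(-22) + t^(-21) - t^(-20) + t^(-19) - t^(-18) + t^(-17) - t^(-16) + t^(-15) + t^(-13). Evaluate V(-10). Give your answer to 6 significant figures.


Substituting t = -10 into V(t) = -t^(-40) + t^(-39) - t^(-38) + t^(-37) - t^(-36) + t^(-35) - t^(-34) + t^(-33) - t^(-32) + t^(-31) - t^(-30) + t^(-29) - t^(-28) + t^(-27) - t^(-26) + t^(-25) - t^(-24) + t^(-23) - t^(-22) + t^(-21) - t^(-20) + t^(-19) - t^(-18) + t^(-17) - t^(-16) + t^(-15) + t^(-13):
  (-)t^(-40) = -1e-40
  (+)t^(-39) = -1e-39
  (-)t^(-38) = -1e-38
  (+)t^(-37) = -1e-37
  (-)t^(-36) = -1e-36
  (+)t^(-35) = -1e-35
  (-)t^(-34) = -1e-34
  (+)t^(-33) = -1e-33
  (-)t^(-32) = -1e-32
  (+)t^(-31) = -1e-31
  (-)t^(-30) = -1e-30
  (+)t^(-29) = -1e-29
  (-)t^(-28) = -1e-28
  (+)t^(-27) = -1e-27
  (-)t^(-26) = -1e-26
  (+)t^(-25) = -1e-25
  (-)t^(-24) = -1e-24
  (+)t^(-23) = -1e-23
  (-)t^(-22) = -1e-22
  (+)t^(-21) = -1e-21
  (-)t^(-20) = -1e-20
  (+)t^(-19) = -1e-19
  (-)t^(-18) = -1e-18
  (+)t^(-17) = -1e-17
  (-)t^(-16) = -1e-16
  (+)t^(-15) = -1e-15
  (+)t^(-13) = -1e-13
Sum = (-1e-40) + (-1e-39) + (-1e-38) + (-1e-37) + (-1e-36) + (-1e-35) + (-1e-34) + (-1e-33) + (-1e-32) + (-1e-31) + (-1e-30) + (-1e-29) + (-1e-28) + (-1e-27) + (-1e-26) + (-1e-25) + (-1e-24) + (-1e-23) + (-1e-22) + (-1e-21) + (-1e-20) + (-1e-19) + (-1e-18) + (-1e-17) + (-1e-16) + (-1e-15) + (-1e-13)
= -1.011111111e-13
Rounded to 6 significant figures: -1.01111e-13

-1.01111e-13


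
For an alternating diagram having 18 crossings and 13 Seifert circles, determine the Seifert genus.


For alternating knots, g = (c - s + 1)/2.
= (18 - 13 + 1)/2
= 6/2 = 3

3


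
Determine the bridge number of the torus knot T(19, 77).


The bridge number of T(p,q) is min(p,q).
min(19, 77) = 19

19


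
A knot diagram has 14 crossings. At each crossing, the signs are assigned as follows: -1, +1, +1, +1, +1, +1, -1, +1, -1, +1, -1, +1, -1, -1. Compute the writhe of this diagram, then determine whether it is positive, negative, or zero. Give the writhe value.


Step 1: Count positive crossings (+1).
Positive crossings: 8
Step 2: Count negative crossings (-1).
Negative crossings: 6
Step 3: Writhe = (positive) - (negative)
w = 8 - 6 = 2
Step 4: |w| = 2, and w is positive

2


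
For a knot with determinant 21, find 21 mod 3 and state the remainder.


Step 1: A knot is p-colorable if and only if p divides its determinant.
Step 2: Compute 21 mod 3.
21 = 7 * 3 + 0
Step 3: 21 mod 3 = 0
Step 4: The knot is 3-colorable: yes

0


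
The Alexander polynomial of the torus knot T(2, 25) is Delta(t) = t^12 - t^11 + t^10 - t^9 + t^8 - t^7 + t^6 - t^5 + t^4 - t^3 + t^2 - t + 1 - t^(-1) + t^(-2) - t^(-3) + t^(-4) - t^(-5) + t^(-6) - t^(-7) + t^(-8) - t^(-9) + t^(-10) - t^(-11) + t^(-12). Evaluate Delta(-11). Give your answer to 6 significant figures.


Substituting t = -11 into Delta(t) = t^12 - t^11 + t^10 - t^9 + t^8 - t^7 + t^6 - t^5 + t^4 - t^3 + t^2 - t + 1 - t^(-1) + t^(-2) - t^(-3) + t^(-4) - t^(-5) + t^(-6) - t^(-7) + t^(-8) - t^(-9) + t^(-10) - t^(-11) + t^(-12):
Term values: (3138428376721) + (285311670611) + (25937424601) + (2357947691) + (214358881) + (19487171) + (1771561) + (161051) + (14641) + (1331) + (121) + (11) + (1) + (0.0909091) + (0.00826446) + (0.000751315) + (6.83013e-05) + (6.20921e-06) + (5.64474e-07) + (5.13158e-08) + (4.66507e-09) + (4.24098e-10) + (3.85543e-11) + (3.50494e-12) + (3.18631e-13)
Sum = 3.452271214e+12
Rounded to 6 significant figures: 3.45227e+12

3.45227e+12


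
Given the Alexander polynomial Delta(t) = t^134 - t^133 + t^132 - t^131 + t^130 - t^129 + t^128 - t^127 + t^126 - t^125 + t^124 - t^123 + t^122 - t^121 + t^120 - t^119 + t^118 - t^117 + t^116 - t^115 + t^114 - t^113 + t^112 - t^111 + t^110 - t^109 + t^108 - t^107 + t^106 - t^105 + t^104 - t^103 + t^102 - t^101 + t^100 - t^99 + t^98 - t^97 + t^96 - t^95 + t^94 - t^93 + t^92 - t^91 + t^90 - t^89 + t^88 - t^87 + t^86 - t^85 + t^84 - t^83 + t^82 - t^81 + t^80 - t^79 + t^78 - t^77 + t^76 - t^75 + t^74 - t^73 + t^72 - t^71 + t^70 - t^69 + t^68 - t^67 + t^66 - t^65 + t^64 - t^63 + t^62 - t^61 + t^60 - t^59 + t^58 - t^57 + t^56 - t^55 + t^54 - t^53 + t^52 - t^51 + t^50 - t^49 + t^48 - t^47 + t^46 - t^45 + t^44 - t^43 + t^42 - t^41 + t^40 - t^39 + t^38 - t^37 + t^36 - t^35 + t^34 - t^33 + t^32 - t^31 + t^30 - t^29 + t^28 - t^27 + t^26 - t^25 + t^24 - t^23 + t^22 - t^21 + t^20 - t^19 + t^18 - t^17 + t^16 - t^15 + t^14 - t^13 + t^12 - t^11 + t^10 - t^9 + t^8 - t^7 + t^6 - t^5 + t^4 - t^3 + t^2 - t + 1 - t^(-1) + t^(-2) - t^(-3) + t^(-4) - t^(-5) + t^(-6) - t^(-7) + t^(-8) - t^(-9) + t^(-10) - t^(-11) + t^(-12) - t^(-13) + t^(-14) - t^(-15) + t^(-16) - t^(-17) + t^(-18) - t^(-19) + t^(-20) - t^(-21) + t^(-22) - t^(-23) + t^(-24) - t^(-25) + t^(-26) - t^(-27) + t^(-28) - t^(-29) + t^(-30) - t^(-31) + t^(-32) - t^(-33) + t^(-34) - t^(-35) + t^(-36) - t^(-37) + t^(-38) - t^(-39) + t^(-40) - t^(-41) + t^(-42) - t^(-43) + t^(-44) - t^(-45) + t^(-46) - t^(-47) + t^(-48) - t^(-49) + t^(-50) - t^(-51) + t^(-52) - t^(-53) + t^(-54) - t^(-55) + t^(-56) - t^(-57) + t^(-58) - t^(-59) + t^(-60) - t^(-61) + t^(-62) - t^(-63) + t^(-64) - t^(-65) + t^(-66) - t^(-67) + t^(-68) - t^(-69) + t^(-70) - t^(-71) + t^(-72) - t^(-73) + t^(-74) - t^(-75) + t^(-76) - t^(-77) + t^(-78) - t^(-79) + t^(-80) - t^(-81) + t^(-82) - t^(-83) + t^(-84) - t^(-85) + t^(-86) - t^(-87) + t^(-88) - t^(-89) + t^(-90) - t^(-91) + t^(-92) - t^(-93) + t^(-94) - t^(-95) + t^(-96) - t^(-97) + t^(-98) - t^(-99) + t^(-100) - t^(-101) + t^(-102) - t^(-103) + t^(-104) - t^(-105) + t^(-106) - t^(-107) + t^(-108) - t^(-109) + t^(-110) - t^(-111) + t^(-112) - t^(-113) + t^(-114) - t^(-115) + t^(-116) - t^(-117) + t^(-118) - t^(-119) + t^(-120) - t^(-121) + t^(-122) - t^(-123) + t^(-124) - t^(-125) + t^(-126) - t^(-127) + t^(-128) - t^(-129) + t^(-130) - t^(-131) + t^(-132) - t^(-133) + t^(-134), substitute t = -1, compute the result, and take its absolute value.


Step 1: The polynomial has 269 terms with alternating signs, exponents from 134 down to -134.
Step 2: Substitute t = -1. The i-th term has coefficient (-1)^i and exponent (m-i),
  so its value is (-1)^i * (-1)^(m-i) = (-1)^m = 1 for every i.
Step 3: All 269 terms equal 1, so Delta(-1) = 269 * (1) = 269
Step 4: |Delta(-1)| = 269

269


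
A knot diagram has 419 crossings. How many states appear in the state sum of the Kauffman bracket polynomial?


Each crossing contributes 2 choices (A-smoothing or B-smoothing).
Total states = 2^419 = 1353842624082429130653522550851115089568572790710847937094960732721983060451965636249987502980536903367866802227247837807116288

1353842624082429130653522550851115089568572790710847937094960732721983060451965636249987502980536903367866802227247837807116288


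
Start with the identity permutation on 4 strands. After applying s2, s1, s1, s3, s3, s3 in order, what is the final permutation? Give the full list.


Starting with identity [1, 2, 3, 4].
Apply generators in sequence:
  After s2: [1, 3, 2, 4]
  After s1: [3, 1, 2, 4]
  After s1: [1, 3, 2, 4]
  After s3: [1, 3, 4, 2]
  After s3: [1, 3, 2, 4]
  After s3: [1, 3, 4, 2]
Final permutation: [1, 3, 4, 2]

[1, 3, 4, 2]


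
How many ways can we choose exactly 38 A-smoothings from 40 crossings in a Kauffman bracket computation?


We choose which 38 of 40 crossings get A-smoothings.
C(40, 38) = 40! / (38! * 2!)
= 780

780


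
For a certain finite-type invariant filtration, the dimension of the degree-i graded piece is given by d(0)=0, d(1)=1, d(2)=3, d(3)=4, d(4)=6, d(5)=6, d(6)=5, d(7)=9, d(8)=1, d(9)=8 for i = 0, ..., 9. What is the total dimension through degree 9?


Total dimension = d(0) + d(1) + ... + d(9)
= 0 + 1 + 3 + 4 + 6 + 6 + 5 + 9 + 1 + 8
= 43

43


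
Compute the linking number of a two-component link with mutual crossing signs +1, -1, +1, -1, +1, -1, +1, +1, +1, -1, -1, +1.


Step 1: Count positive crossings: 7
Step 2: Count negative crossings: 5
Step 3: Sum of signs = 7 - 5 = 2
Step 4: Linking number = sum/2 = 2/2 = 1

1


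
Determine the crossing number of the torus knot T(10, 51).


For a torus knot T(p, q) with gcd(p,q)=1,
the crossing number is min(p*(q-1), q*(p-1)).
p*(q-1) = 10*50 = 500
q*(p-1) = 51*9 = 459
min(500, 459) = 459

459


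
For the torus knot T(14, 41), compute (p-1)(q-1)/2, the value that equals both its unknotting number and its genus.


For a torus knot T(p,q), both the unknotting number and genus equal (p-1)(q-1)/2.
= (14-1)(41-1)/2
= 13*40/2
= 520/2 = 260

260


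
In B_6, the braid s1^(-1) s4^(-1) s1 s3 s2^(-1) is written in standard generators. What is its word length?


The word length counts the number of generators (including inverses).
Listing each generator: s1^(-1), s4^(-1), s1, s3, s2^(-1)
There are 5 generators in this braid word.

5


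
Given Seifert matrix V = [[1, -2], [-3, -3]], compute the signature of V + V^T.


Step 1: V + V^T = [[2, -5], [-5, -6]]
Step 2: trace = -4, det = -37
Step 3: Discriminant = (-4)^2 - 4*(-37) = 164
Step 4: Eigenvalues: 4.40312, -8.40312
Step 5: Signature = (# positive eigenvalues) - (# negative eigenvalues) = 0

0


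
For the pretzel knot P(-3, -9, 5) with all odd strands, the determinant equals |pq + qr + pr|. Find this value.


Step 1: Compute pq + qr + pr.
pq = (-3)*(-9) = 27
qr = (-9)*5 = -45
pr = (-3)*5 = -15
pq + qr + pr = 27 + (-45) + (-15) = -33
Step 2: Take absolute value.
det(P(-3,-9,5)) = |-33| = 33

33


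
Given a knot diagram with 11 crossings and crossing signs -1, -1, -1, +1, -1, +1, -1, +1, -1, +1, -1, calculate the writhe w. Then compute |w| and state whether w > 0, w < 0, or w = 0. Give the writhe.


Step 1: Count positive crossings (+1).
Positive crossings: 4
Step 2: Count negative crossings (-1).
Negative crossings: 7
Step 3: Writhe = (positive) - (negative)
w = 4 - 7 = -3
Step 4: |w| = 3, and w is negative

-3


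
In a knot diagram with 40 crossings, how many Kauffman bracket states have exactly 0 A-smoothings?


We choose which 0 of 40 crossings get A-smoothings.
C(40, 0) = 40! / (0! * 40!)
= 1

1


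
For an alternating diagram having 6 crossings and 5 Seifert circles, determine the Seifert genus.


For alternating knots, g = (c - s + 1)/2.
= (6 - 5 + 1)/2
= 2/2 = 1

1


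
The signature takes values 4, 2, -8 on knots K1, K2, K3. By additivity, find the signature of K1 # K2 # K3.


The signature is additive under connected sum.
signature(K1 # K2 # K3) = (4) + (2) + (-8)
= -2

-2


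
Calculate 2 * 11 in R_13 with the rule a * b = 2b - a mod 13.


2 * 11 = 2*11 - 2 mod 13
= 22 - 2 mod 13
= 20 mod 13 = 7

7


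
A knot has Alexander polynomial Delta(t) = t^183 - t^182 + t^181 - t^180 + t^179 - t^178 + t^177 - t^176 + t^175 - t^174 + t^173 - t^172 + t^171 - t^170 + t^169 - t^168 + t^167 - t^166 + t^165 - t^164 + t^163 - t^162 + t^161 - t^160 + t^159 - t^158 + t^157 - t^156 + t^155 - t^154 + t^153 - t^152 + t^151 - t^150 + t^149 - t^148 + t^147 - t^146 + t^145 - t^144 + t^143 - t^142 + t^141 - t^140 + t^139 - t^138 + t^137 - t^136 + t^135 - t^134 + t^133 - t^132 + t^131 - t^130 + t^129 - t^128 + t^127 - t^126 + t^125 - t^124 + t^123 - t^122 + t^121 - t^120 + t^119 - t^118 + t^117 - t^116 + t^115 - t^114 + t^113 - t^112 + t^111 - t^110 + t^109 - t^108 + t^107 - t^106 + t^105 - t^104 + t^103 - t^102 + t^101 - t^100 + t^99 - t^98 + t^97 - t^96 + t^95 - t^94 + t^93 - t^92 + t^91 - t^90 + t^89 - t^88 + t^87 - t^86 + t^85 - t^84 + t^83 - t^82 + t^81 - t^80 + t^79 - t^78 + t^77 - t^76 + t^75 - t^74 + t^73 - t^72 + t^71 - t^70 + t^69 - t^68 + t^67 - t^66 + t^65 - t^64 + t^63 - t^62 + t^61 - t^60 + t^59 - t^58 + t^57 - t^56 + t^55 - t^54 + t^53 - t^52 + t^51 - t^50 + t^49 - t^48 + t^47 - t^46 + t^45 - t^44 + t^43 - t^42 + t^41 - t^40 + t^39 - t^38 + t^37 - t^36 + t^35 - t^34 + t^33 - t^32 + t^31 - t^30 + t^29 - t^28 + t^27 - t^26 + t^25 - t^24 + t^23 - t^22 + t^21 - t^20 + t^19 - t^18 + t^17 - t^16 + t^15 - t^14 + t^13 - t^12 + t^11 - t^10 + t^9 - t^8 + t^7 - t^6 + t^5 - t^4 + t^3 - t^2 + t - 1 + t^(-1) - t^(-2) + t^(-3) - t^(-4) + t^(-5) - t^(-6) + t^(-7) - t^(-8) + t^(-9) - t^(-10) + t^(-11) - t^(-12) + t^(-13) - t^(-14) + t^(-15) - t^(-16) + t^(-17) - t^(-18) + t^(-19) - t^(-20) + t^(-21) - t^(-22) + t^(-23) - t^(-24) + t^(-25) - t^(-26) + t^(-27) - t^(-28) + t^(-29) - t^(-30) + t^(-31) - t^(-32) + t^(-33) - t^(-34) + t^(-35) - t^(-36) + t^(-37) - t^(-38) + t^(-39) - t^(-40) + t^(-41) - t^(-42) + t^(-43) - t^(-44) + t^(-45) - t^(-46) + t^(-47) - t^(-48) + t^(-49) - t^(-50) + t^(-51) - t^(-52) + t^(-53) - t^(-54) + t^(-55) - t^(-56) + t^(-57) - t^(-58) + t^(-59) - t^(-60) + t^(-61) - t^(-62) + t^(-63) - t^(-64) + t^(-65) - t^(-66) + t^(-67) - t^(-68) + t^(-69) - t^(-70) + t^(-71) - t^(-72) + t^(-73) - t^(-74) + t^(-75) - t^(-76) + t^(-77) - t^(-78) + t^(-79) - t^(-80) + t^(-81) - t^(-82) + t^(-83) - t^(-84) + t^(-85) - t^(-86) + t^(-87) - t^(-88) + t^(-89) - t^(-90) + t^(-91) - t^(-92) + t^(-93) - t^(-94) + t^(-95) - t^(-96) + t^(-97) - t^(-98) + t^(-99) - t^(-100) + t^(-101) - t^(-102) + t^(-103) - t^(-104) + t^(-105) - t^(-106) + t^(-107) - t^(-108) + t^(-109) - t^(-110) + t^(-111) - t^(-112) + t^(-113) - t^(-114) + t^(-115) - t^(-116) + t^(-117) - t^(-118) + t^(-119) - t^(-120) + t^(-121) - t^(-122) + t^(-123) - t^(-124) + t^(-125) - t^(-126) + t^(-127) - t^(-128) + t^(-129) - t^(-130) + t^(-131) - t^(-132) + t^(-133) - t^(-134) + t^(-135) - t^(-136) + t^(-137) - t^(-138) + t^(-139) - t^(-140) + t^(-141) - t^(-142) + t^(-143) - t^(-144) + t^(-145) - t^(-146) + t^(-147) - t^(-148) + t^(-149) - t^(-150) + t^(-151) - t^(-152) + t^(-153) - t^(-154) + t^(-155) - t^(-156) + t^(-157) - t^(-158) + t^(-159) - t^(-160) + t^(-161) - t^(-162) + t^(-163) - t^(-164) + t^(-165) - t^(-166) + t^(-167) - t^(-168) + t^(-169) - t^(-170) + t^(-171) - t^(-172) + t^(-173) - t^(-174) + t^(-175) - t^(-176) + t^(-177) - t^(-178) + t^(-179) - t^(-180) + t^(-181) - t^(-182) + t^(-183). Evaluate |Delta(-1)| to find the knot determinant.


Step 1: The polynomial has 367 terms with alternating signs, exponents from 183 down to -183.
Step 2: Substitute t = -1. The i-th term has coefficient (-1)^i and exponent (m-i),
  so its value is (-1)^i * (-1)^(m-i) = (-1)^m = -1 for every i.
Step 3: All 367 terms equal -1, so Delta(-1) = 367 * (-1) = -367
Step 4: |Delta(-1)| = 367

367


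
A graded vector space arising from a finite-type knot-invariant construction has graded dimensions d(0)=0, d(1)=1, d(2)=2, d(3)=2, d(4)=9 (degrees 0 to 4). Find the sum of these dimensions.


Total dimension = d(0) + d(1) + ... + d(4)
= 0 + 1 + 2 + 2 + 9
= 14

14


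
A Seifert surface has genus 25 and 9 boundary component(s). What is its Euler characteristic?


chi = 2 - 2g - b
= 2 - 2*25 - 9
= 2 - 50 - 9 = -57

-57


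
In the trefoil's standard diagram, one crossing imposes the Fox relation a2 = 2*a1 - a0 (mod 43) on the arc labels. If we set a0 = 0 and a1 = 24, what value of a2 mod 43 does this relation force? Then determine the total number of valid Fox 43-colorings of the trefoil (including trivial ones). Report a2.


Step 1: Apply the given crossing relation 2*a1 - a0 - a2 = 0 (mod 43).
  a2 = 2*a1 - a0 mod 43
  a2 = 2*24 - 0 mod 43
  a2 = 48 - 0 mod 43
  a2 = 48 mod 43 = 5
Step 2: The trefoil has determinant 3.
  Number of Fox p-colorings (p prime) is p^2 if p = 3, else p.
  Since 43 does not divide 3, only trivial (constant) colorings exist.
  (So the trial a0 = 0, a1 = 24 with a0 != a1 does NOT extend to a valid coloring of the whole trefoil: the other two crossing relations require 3*(a1 - a0) = 0 (mod 43), which fails.)
  Total colorings = 43
Step 3: a2 = 5, total Fox 43-colorings = 43

5


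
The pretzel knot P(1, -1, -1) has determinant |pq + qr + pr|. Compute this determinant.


Step 1: Compute pq + qr + pr.
pq = 1*(-1) = -1
qr = (-1)*(-1) = 1
pr = 1*(-1) = -1
pq + qr + pr = -1 + 1 + (-1) = -1
Step 2: Take absolute value.
det(P(1,-1,-1)) = |-1| = 1

1


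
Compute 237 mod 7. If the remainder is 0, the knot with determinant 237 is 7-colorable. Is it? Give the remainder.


Step 1: A knot is p-colorable if and only if p divides its determinant.
Step 2: Compute 237 mod 7.
237 = 33 * 7 + 6
Step 3: 237 mod 7 = 6
Step 4: The knot is 7-colorable: no

6


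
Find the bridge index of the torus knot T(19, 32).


The bridge number of T(p,q) is min(p,q).
min(19, 32) = 19

19


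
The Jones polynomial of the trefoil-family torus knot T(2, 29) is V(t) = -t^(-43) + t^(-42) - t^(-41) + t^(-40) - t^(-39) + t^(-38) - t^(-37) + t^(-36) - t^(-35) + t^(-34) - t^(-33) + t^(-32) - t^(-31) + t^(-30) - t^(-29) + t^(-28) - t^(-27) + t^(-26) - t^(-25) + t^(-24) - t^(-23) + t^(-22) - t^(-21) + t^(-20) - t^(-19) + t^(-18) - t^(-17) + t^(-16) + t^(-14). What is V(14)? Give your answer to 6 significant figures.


Substituting t = 14 into V(t) = -t^(-43) + t^(-42) - t^(-41) + t^(-40) - t^(-39) + t^(-38) - t^(-37) + t^(-36) - t^(-35) + t^(-34) - t^(-33) + t^(-32) - t^(-31) + t^(-30) - t^(-29) + t^(-28) - t^(-27) + t^(-26) - t^(-25) + t^(-24) - t^(-23) + t^(-22) - t^(-21) + t^(-20) - t^(-19) + t^(-18) - t^(-17) + t^(-16) + t^(-14):
  (-)t^(-43) = -5.20588e-50
  (+)t^(-42) = 7.28824e-49
  (-)t^(-41) = -1.02035e-47
  (+)t^(-40) = 1.42849e-46
  (-)t^(-39) = -1.99989e-45
  (+)t^(-38) = 2.79985e-44
  (-)t^(-37) = -3.91979e-43
  (+)t^(-36) = 5.4877e-42
  (-)t^(-35) = -7.68279e-41
  (+)t^(-34) = 1.07559e-39
  (-)t^(-33) = -1.50583e-38
  (+)t^(-32) = 2.10816e-37
  (-)t^(-31) = -2.95142e-36
  (+)t^(-30) = 4.13199e-35
  (-)t^(-29) = -5.78478e-34
  (+)t^(-28) = 8.09869e-33
  (-)t^(-27) = -1.13382e-31
  (+)t^(-26) = 1.58734e-30
  (-)t^(-25) = -2.22228e-29
  (+)t^(-24) = 3.11119e-28
  (-)t^(-23) = -4.35567e-27
  (+)t^(-22) = 6.09794e-26
  (-)t^(-21) = -8.53712e-25
  (+)t^(-20) = 1.1952e-23
  (-)t^(-19) = -1.67327e-22
  (+)t^(-18) = 2.34258e-21
  (-)t^(-17) = -3.27962e-20
  (+)t^(-16) = 4.59147e-19
  (+)t^(-14) = 8.99927e-17
Sum = (-5.20588e-50) + (7.28824e-49) + (-1.02035e-47) + (1.42849e-46) + (-1.99989e-45) + (2.79985e-44) + (-3.91979e-43) + (5.4877e-42) + (-7.68279e-41) + (1.07559e-39) + (-1.50583e-38) + (2.10816e-37) + (-2.95142e-36) + (4.13199e-35) + (-5.78478e-34) + (8.09869e-33) + (-1.13382e-31) + (1.58734e-30) + (-2.22228e-29) + (3.11119e-28) + (-4.35567e-27) + (6.09794e-26) + (-8.53712e-25) + (1.1952e-23) + (-1.67327e-22) + (2.34258e-21) + (-3.27962e-20) + (4.59147e-19) + (8.99927e-17)
= 9.042128218e-17
Rounded to 6 significant figures: 9.04213e-17

9.04213e-17


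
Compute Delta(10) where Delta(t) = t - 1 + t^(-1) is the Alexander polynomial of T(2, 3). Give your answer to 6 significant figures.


Substituting t = 10 into Delta(t) = t - 1 + t^(-1):
Term values: (10) + (-1) + (0.1)
Sum = 9.1
Rounded to 6 significant figures: 9.1

9.1


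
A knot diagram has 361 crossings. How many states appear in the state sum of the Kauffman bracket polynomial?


Each crossing contributes 2 choices (A-smoothing or B-smoothing).
Total states = 2^361 = 4697085165547666455778961193578674054751365097816639741414581943064418050229216886927397996769537406063869952

4697085165547666455778961193578674054751365097816639741414581943064418050229216886927397996769537406063869952


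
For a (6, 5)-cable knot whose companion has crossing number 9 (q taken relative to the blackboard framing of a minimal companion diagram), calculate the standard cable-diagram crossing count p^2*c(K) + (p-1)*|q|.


Step 1: Each of the c(K) crossings of the companion diagram becomes p*p = p^2 crossings among the p parallel strands, and each of the |q| twists s_1 s_2 ... s_(p-1) adds (p-1) crossings.
  Crossings = p^2 * c(K) + (p-1)*|q|
Step 2: = 6^2 * 9 + (6-1)*5
Step 3: = 36*9 + 5*5
Step 4: = 324 + 25 = 349

349


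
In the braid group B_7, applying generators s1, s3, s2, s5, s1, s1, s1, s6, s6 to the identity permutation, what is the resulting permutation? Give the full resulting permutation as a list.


Starting with identity [1, 2, 3, 4, 5, 6, 7].
Apply generators in sequence:
  After s1: [2, 1, 3, 4, 5, 6, 7]
  After s3: [2, 1, 4, 3, 5, 6, 7]
  After s2: [2, 4, 1, 3, 5, 6, 7]
  After s5: [2, 4, 1, 3, 6, 5, 7]
  After s1: [4, 2, 1, 3, 6, 5, 7]
  After s1: [2, 4, 1, 3, 6, 5, 7]
  After s1: [4, 2, 1, 3, 6, 5, 7]
  After s6: [4, 2, 1, 3, 6, 7, 5]
  After s6: [4, 2, 1, 3, 6, 5, 7]
Final permutation: [4, 2, 1, 3, 6, 5, 7]

[4, 2, 1, 3, 6, 5, 7]


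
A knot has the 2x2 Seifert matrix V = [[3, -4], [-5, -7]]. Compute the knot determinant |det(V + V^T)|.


Step 1: Form V + V^T where V = [[3, -4], [-5, -7]]
  V^T = [[3, -5], [-4, -7]]
  V + V^T = [[6, -9], [-9, -14]]
Step 2: det(V + V^T) = 6*(-14) - (-9)*(-9)
  = -84 - 81 = -165
Step 3: Knot determinant = |det(V + V^T)| = |-165| = 165

165


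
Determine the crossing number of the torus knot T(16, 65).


For a torus knot T(p, q) with gcd(p,q)=1,
the crossing number is min(p*(q-1), q*(p-1)).
p*(q-1) = 16*64 = 1024
q*(p-1) = 65*15 = 975
min(1024, 975) = 975

975


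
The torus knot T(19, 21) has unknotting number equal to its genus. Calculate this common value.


For a torus knot T(p,q), both the unknotting number and genus equal (p-1)(q-1)/2.
= (19-1)(21-1)/2
= 18*20/2
= 360/2 = 180

180


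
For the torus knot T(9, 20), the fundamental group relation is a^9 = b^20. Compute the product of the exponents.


The relation is a^9 = b^20.
Product of exponents = 9 * 20
= 180

180


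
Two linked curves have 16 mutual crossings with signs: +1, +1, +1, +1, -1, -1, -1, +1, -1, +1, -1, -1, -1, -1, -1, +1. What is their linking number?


Step 1: Count positive crossings: 7
Step 2: Count negative crossings: 9
Step 3: Sum of signs = 7 - 9 = -2
Step 4: Linking number = sum/2 = -2/2 = -1

-1


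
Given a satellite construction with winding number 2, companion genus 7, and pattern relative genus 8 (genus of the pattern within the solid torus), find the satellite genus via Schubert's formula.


Schubert: g(satellite) = g_rel(pattern) + |winding| * g(companion),
where g_rel(pattern) is the genus of the pattern relative to the solid torus.
= 8 + 2 * 7
= 8 + 14 = 22

22


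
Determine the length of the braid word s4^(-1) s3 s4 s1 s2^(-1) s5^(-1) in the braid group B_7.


The word length counts the number of generators (including inverses).
Listing each generator: s4^(-1), s3, s4, s1, s2^(-1), s5^(-1)
There are 6 generators in this braid word.

6


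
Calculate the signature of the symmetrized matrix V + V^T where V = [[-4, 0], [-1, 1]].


Step 1: V + V^T = [[-8, -1], [-1, 2]]
Step 2: trace = -6, det = -17
Step 3: Discriminant = (-6)^2 - 4*(-17) = 104
Step 4: Eigenvalues: 2.09902, -8.09902
Step 5: Signature = (# positive eigenvalues) - (# negative eigenvalues) = 0

0


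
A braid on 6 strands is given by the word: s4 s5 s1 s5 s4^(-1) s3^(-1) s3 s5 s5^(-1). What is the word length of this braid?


The word length counts the number of generators (including inverses).
Listing each generator: s4, s5, s1, s5, s4^(-1), s3^(-1), s3, s5, s5^(-1)
There are 9 generators in this braid word.

9


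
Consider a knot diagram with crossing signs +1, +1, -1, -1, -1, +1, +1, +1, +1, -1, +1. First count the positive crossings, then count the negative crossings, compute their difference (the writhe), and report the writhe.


Step 1: Count positive crossings (+1).
Positive crossings: 7
Step 2: Count negative crossings (-1).
Negative crossings: 4
Step 3: Writhe = (positive) - (negative)
w = 7 - 4 = 3
Step 4: |w| = 3, and w is positive

3


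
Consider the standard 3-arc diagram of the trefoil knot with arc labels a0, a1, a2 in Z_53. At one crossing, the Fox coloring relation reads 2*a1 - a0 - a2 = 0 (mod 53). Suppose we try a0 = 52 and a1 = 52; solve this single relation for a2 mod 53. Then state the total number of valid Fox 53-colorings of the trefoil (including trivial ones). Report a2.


Step 1: Apply the given crossing relation 2*a1 - a0 - a2 = 0 (mod 53).
  a2 = 2*a1 - a0 mod 53
  a2 = 2*52 - 52 mod 53
  a2 = 104 - 52 mod 53
  a2 = 52 mod 53 = 52
Step 2: The trefoil has determinant 3.
  Number of Fox p-colorings (p prime) is p^2 if p = 3, else p.
  Since 53 does not divide 3, only trivial (constant) colorings exist.
  (Here a0 = a1 = a2 = 52, the constant coloring, which is valid.)
  Total colorings = 53
Step 3: a2 = 52, total Fox 53-colorings = 53

52


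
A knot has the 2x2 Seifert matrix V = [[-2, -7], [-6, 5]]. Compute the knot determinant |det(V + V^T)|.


Step 1: Form V + V^T where V = [[-2, -7], [-6, 5]]
  V^T = [[-2, -6], [-7, 5]]
  V + V^T = [[-4, -13], [-13, 10]]
Step 2: det(V + V^T) = (-4)*10 - (-13)*(-13)
  = -40 - 169 = -209
Step 3: Knot determinant = |det(V + V^T)| = |-209| = 209

209


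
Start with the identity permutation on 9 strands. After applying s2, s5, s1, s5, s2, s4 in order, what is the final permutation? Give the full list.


Starting with identity [1, 2, 3, 4, 5, 6, 7, 8, 9].
Apply generators in sequence:
  After s2: [1, 3, 2, 4, 5, 6, 7, 8, 9]
  After s5: [1, 3, 2, 4, 6, 5, 7, 8, 9]
  After s1: [3, 1, 2, 4, 6, 5, 7, 8, 9]
  After s5: [3, 1, 2, 4, 5, 6, 7, 8, 9]
  After s2: [3, 2, 1, 4, 5, 6, 7, 8, 9]
  After s4: [3, 2, 1, 5, 4, 6, 7, 8, 9]
Final permutation: [3, 2, 1, 5, 4, 6, 7, 8, 9]

[3, 2, 1, 5, 4, 6, 7, 8, 9]


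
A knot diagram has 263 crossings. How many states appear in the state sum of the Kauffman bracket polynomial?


Each crossing contributes 2 choices (A-smoothing or B-smoothing).
Total states = 2^263 = 14821387422376473014217086081112052205218558037201992197050570753012880593911808

14821387422376473014217086081112052205218558037201992197050570753012880593911808


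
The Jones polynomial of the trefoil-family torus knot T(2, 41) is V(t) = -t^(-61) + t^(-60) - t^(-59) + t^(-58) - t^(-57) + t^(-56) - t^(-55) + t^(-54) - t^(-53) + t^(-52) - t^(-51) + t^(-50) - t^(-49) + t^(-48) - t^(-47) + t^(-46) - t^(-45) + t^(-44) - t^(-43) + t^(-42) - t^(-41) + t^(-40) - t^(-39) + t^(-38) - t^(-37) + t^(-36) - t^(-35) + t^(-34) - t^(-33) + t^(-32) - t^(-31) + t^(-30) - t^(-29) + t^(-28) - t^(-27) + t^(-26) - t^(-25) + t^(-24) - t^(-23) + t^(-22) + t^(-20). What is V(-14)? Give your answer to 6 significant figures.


Substituting t = -14 into V(t) = -t^(-61) + t^(-60) - t^(-59) + t^(-58) - t^(-57) + t^(-56) - t^(-55) + t^(-54) - t^(-53) + t^(-52) - t^(-51) + t^(-50) - t^(-49) + t^(-48) - t^(-47) + t^(-46) - t^(-45) + t^(-44) - t^(-43) + t^(-42) - t^(-41) + t^(-40) - t^(-39) + t^(-38) - t^(-37) + t^(-36) - t^(-35) + t^(-34) - t^(-33) + t^(-32) - t^(-31) + t^(-30) - t^(-29) + t^(-28) - t^(-27) + t^(-26) - t^(-25) + t^(-24) - t^(-23) + t^(-22) + t^(-20):
  (-)t^(-61) = 1.21952e-70
  (+)t^(-60) = 1.70733e-69
  (-)t^(-59) = 2.39026e-68
  (+)t^(-58) = 3.34637e-67
  (-)t^(-57) = 4.68492e-66
  (+)t^(-56) = 6.55888e-65
  (-)t^(-55) = 9.18244e-64
  (+)t^(-54) = 1.28554e-62
  (-)t^(-53) = 1.79976e-61
  (+)t^(-52) = 2.51966e-60
  (-)t^(-51) = 3.52753e-59
  (+)t^(-50) = 4.93854e-58
  (-)t^(-49) = 6.91395e-57
  (+)t^(-48) = 9.67953e-56
  (-)t^(-47) = 1.35513e-54
  (+)t^(-46) = 1.89719e-53
  (-)t^(-45) = 2.65606e-52
  (+)t^(-44) = 3.71849e-51
  (-)t^(-43) = 5.20588e-50
  (+)t^(-42) = 7.28824e-49
  (-)t^(-41) = 1.02035e-47
  (+)t^(-40) = 1.42849e-46
  (-)t^(-39) = 1.99989e-45
  (+)t^(-38) = 2.79985e-44
  (-)t^(-37) = 3.91979e-43
  (+)t^(-36) = 5.4877e-42
  (-)t^(-35) = 7.68279e-41
  (+)t^(-34) = 1.07559e-39
  (-)t^(-33) = 1.50583e-38
  (+)t^(-32) = 2.10816e-37
  (-)t^(-31) = 2.95142e-36
  (+)t^(-30) = 4.13199e-35
  (-)t^(-29) = 5.78478e-34
  (+)t^(-28) = 8.09869e-33
  (-)t^(-27) = 1.13382e-31
  (+)t^(-26) = 1.58734e-30
  (-)t^(-25) = 2.22228e-29
  (+)t^(-24) = 3.11119e-28
  (-)t^(-23) = 4.35567e-27
  (+)t^(-22) = 6.09794e-26
  (+)t^(-20) = 1.1952e-23
Sum = (1.21952e-70) + (1.70733e-69) + (2.39026e-68) + (3.34637e-67) + (4.68492e-66) + (6.55888e-65) + (9.18244e-64) + (1.28554e-62) + (1.79976e-61) + (2.51966e-60) + (3.52753e-59) + (4.93854e-58) + (6.91395e-57) + (9.67953e-56) + (1.35513e-54) + (1.89719e-53) + (2.65606e-52) + (3.71849e-51) + (5.20588e-50) + (7.28824e-49) + (1.02035e-47) + (1.42849e-46) + (1.99989e-45) + (2.79985e-44) + (3.91979e-43) + (5.4877e-42) + (7.68279e-41) + (1.07559e-39) + (1.50583e-38) + (2.10816e-37) + (2.95142e-36) + (4.13199e-35) + (5.78478e-34) + (8.09869e-33) + (1.13382e-31) + (1.58734e-30) + (2.22228e-29) + (3.11119e-28) + (4.35567e-27) + (6.09794e-26) + (1.1952e-23)
= 1.201763441e-23
Rounded to 6 significant figures: 1.20176e-23

1.20176e-23


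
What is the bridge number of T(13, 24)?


The bridge number of T(p,q) is min(p,q).
min(13, 24) = 13

13


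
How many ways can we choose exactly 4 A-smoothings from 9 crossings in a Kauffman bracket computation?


We choose which 4 of 9 crossings get A-smoothings.
C(9, 4) = 9! / (4! * 5!)
= 126

126


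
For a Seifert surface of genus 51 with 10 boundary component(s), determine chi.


chi = 2 - 2g - b
= 2 - 2*51 - 10
= 2 - 102 - 10 = -110

-110


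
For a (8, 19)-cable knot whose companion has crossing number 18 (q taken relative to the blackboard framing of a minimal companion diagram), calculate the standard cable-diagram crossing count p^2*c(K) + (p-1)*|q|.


Step 1: Each of the c(K) crossings of the companion diagram becomes p*p = p^2 crossings among the p parallel strands, and each of the |q| twists s_1 s_2 ... s_(p-1) adds (p-1) crossings.
  Crossings = p^2 * c(K) + (p-1)*|q|
Step 2: = 8^2 * 18 + (8-1)*19
Step 3: = 64*18 + 7*19
Step 4: = 1152 + 133 = 1285

1285
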